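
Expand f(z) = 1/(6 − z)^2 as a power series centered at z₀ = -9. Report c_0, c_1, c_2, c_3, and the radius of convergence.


Let w = z − z₀, so z = z₀ + w.
Then 6 − z = 6 − (z₀ + w) = (6 − z₀) − w = 15 − w.
f(z) = 1/(15 − w)^2 = (1/(15)^2) · (1 − w/(15))^{−2}.
By the binomial series (1−u)^{−2} = Σ_{n≥0} C(n+1, 1) u^n for |u|<1, with u = w/(15):
  c_n = C(n+1, 1) / (15)^(n+2).
  c_0 = 1/(15)^2 = 1/225.
  c_1 = 2/(15)^3 = 2/3375.
  c_2 = 3/(15)^4 = 1/16875.
  c_3 = 4/(15)^5 = 4/759375.
The series is valid for |w/d| < 1, i.e. |z − z₀| < |d|.
Radius of convergence: R = |6 − z₀| = |15| = 15 (distance from z₀ to the singularity z = 6).

c_0 = 1/225, c_1 = 2/3375, c_2 = 1/16875, c_3 = 4/759375; R = 15.


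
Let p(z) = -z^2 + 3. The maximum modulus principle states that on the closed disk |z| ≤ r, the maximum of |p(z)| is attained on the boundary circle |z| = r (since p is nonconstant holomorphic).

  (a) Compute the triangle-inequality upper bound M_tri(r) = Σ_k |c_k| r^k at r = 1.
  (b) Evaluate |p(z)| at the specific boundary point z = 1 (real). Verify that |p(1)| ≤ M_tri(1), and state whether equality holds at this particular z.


Coefficients: c_0 = 3, c_1 = 0, c_2 = -1. Radius r = 1.
Part (a). Triangle bound: M_tri(r) = Σ_k |c_k| r^k
  = |3|·1^0 + |0|·1^1 + |-1|·1^2
  = 3 + 0 + 1 = 4.
This bounds M(r) := max_{|z|=r} |p(z)| from above; equality holds iff all terms c_k z^k can be made to align in phase at a single z on |z|=r.
Part (b). At z = 1 (real, on the circle |z| = r):
  p(1) = (3)·1^0 + (0)·1^1 + (-1)·1^2 = 2.
  |p(1)| = 2.
Check: |p(1)| = 2 ≤ 4 = M_tri(1). ✓ Equality does not hold at z = 1 (the coefficients have mixed signs, so the terms do not all align in phase there).

M_tri(1) = 4; |p(1)| = 2; equality at z=1: no.


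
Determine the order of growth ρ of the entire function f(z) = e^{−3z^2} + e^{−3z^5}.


Each summand is entire of order 2 and 5 respectively (as in the single-exponential case). The order of a sum is at most the max of the orders, so ρ ≤ 5. For the lower bound: on |z|=r choose arg z so that -3z^5 is real positive; then |e^{-3z^5}| = e^{3r^5} while |e^{-3z^2}| ≤ e^{3r^2} = o(e^{3r^5}). So |f| ≥ e^{3r^5}(1 − o(1)) and ρ ≥ 5. Hence ρ = max(2, 5) = 5.
Therefore ρ = 5.

Order ρ = 5.


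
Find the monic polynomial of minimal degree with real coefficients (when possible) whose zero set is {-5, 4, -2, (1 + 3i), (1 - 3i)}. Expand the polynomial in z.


The polynomial is p(z) = ∏_{α ∈ S} (z − α), where S = {-5, 4, -2, (1 + 3i), (1 - 3i)}.
Expanding the product yields: p(z) = z^5 + z^4 -14·z^3 + 26·z^2 -100·z -400.
Note conjugate pairs combine to real quadratics: (z − (1+3i))(z − (1−3i)) = z² − 2z + 10.
The resulting polynomial has degree 5 and real coefficients as required.

p(z) = z^5 + z^4 -14·z^3 + 26·z^2 -100·z -400.


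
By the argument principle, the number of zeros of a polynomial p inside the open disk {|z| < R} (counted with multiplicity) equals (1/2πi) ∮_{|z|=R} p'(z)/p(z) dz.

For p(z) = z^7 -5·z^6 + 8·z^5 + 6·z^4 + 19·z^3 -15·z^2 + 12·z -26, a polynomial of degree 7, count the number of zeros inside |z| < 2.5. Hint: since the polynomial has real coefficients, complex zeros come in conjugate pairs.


The zeros of p are: (0 + 1i), (0 - 1i), (-1 + 1i), (-1 - 1i), 1, (3 + 2i), (3 - 2i).
Their magnitudes are: 1, 1, 1.414, 1.414, 1, 3.606, 3.606.
Zeros with |z| < R = 2.5: (0 + 1i), (0 - 1i), (-1 + 1i), (-1 - 1i), 1.
Count = 5.
By the argument principle, (1/2πi) ∮_{|z|=R} p'(z)/p(z) dz equals exactly this count.

Number of zeros inside |z| < 2.5: 5.


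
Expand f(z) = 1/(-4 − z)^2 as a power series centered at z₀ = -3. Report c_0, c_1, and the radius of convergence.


Let w = z − z₀, so z = z₀ + w.
Then -4 − z = -4 − (z₀ + w) = (-4 − z₀) − w = -1 − w.
f(z) = 1/(-1 − w)^2 = (1/(-1)^2) · (1 − w/(-1))^{−2}.
By the binomial series (1−u)^{−2} = Σ_{n≥0} C(n+1, 1) u^n for |u|<1, with u = w/(-1):
  c_n = C(n+1, 1) / (-1)^(n+2).
  c_0 = 1/(-1)^2 = 1.
  c_1 = 2/(-1)^3 = -2.
The series is valid for |w/d| < 1, i.e. |z − z₀| < |d|.
Radius of convergence: R = |-4 − z₀| = |-1| = 1 (distance from z₀ to the singularity z = -4).

c_0 = 1, c_1 = -2; R = 1.


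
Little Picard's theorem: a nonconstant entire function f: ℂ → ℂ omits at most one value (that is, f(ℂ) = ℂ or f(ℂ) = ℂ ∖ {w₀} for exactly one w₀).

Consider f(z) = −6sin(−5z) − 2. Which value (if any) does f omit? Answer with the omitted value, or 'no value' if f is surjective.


Little Picard bounds the complement of f(ℂ) to at most one point.
sin is entire and surjective onto ℂ: for every w ∈ ℂ, sin(ζ) = w has a solution ζ ∈ ℂ (e.g., via the complex inverse arcsin). With ζ = −5z this gives z = ζ/(-5). Then -6·sin(−5z) takes every value in -6·ℂ = ℂ, and adding -2 is a bijection of ℂ. So f is surjective and omits no value. (Note: only on the real line is sin bounded by [−1, 1].)

Omitted value: no value.


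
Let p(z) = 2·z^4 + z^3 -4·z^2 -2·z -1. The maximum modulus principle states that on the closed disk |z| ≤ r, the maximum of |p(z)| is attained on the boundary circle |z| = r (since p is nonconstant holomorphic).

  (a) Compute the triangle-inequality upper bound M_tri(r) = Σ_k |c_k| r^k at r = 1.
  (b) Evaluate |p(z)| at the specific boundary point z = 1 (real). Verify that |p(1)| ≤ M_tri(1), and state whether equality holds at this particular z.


Coefficients: c_0 = -1, c_1 = -2, c_2 = -4, c_3 = 1, c_4 = 2. Radius r = 1.
Part (a). Triangle bound: M_tri(r) = Σ_k |c_k| r^k
  = |-1|·1^0 + |-2|·1^1 + |-4|·1^2 + |1|·1^3 + |2|·1^4
  = 1 + 2 + 4 + 1 + 2 = 10.
This bounds M(r) := max_{|z|=r} |p(z)| from above; equality holds iff all terms c_k z^k can be made to align in phase at a single z on |z|=r.
Part (b). At z = 1 (real, on the circle |z| = r):
  p(1) = (-1)·1^0 + (-2)·1^1 + (-4)·1^2 + (1)·1^3 + (2)·1^4 = -4.
  |p(1)| = 4.
Check: |p(1)| = 4 ≤ 10 = M_tri(1). ✓ Equality does not hold at z = 1 (the coefficients have mixed signs, so the terms do not all align in phase there).

M_tri(1) = 10; |p(1)| = 4; equality at z=1: no.


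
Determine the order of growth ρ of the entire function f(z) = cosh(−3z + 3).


cosh(w) is a linear combination of e^{iw} and e^{−iw} (or e^w, e^{−w} in the hyperbolic case), so |cosh(w)| ≤ e^{|w|}. With w = −3z + 3, |w| ≤ 3|z| + 3 = 3r + 3 on |z| = r, giving M(r) ≤ e^{3r + 3}, so ρ ≤ 1. On a suitable ray (z = it for sin/cos; z = t for sinh/cosh, t real → ∞), |cosh(−3z + 3)| grows like e^{3|t|}/2, so ρ ≥ 1. Hence ρ = 1.
Therefore ρ = 1.

Order ρ = 1.


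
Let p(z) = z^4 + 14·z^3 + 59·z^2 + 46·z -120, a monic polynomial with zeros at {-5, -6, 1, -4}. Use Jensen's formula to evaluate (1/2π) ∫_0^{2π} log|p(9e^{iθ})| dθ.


Zeros: -6, -5, -4, 1; r = 9.
Inside |z| < r: -6, -5, -4, 1. Outside (|z| ≥ r): ∅.
p(0) = -120, so log|p(0)| = log(120) = 4.7875.
Apply Jensen: I(r) = log|p(0)| + Σ_k log(r/|z_k|), summed over zeros inside |z| < r.
  log(r/|z_k|) for z_k = -5: log(9/5) = 0.5878
  log(r/|z_k|) for z_k = -6: log(9/6) = 0.4055
  log(r/|z_k|) for z_k = 1: log(9/1) = 2.1972
  log(r/|z_k|) for z_k = -4: log(9/4) = 0.8109
Sum over inside zeros: 4.0014.
I(r) = log|p(0)| + (inside sum) = 4.7875 + 4.0014 = 8.7889.
Closed form (all zeros inside, monic): I(r) = n·log(r) = 4·log(9) = 8.7889. ✓

I(r) ≈ 8.7889.


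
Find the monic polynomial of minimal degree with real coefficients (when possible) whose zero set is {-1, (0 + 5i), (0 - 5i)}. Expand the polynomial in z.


The polynomial is p(z) = ∏_{α ∈ S} (z − α), where S = {-1, (0 + 5i), (0 - 5i)}.
Expanding the product yields: p(z) = z^3 + z^2 + 25·z + 25.
Note conjugate pairs combine to real quadratics: (z − (0+5i))(z − (0−5i)) = z² + 25.
The resulting polynomial has degree 3 and real coefficients as required.

p(z) = z^3 + z^2 + 25·z + 25.


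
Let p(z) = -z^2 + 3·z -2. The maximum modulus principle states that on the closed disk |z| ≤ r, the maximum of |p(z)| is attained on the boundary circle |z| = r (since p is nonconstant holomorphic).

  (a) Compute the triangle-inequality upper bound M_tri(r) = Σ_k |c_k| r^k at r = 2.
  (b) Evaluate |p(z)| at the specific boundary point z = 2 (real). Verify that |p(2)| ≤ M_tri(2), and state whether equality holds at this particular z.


Coefficients: c_0 = -2, c_1 = 3, c_2 = -1. Radius r = 2.
Part (a). Triangle bound: M_tri(r) = Σ_k |c_k| r^k
  = |-2|·2^0 + |3|·2^1 + |-1|·2^2
  = 2 + 6 + 4 = 12.
This bounds M(r) := max_{|z|=r} |p(z)| from above; equality holds iff all terms c_k z^k can be made to align in phase at a single z on |z|=r.
Part (b). At z = 2 (real, on the circle |z| = r):
  p(2) = (-2)·2^0 + (3)·2^1 + (-1)·2^2 = 0.
  |p(2)| = 0.
Check: |p(2)| = 0 ≤ 12 = M_tri(2). ✓ Equality does not hold at z = 2 (the coefficients have mixed signs, so the terms do not all align in phase there).

M_tri(2) = 12; |p(2)| = 0; equality at z=2: no.


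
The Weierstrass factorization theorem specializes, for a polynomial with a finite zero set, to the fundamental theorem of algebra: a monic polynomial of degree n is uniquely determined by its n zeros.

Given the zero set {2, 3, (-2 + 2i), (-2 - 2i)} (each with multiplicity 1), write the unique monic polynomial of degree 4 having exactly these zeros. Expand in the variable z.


The polynomial is p(z) = ∏_{α ∈ S} (z − α), where S = {2, 3, (-2 + 2i), (-2 - 2i)}.
Expanding the product yields: p(z) = z^4 -z^3 -6·z^2 -16·z + 48.
Note conjugate pairs combine to real quadratics: (z − (-2+2i))(z − (-2−2i)) = z² + 4z + 8.
The resulting polynomial has degree 4 and real coefficients as required.

p(z) = z^4 -z^3 -6·z^2 -16·z + 48.


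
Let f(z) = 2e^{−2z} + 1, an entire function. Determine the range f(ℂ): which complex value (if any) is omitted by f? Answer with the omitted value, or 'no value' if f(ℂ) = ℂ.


Little Picard bounds the complement of f(ℂ) to at most one point.
e^{−2z} is never zero on ℂ, so 2·e^{−2z} takes every value in ℂ ∖ {0}. Adding 1 shifts the range to ℂ ∖ {1}. Thus f omits exactly the value 1.

Omitted value: 1.


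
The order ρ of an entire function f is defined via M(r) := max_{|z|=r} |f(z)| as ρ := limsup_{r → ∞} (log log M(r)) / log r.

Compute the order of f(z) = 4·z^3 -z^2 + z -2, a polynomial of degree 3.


|f(z)| ≤ Σ|c_k|·r^k = O(r^3) as r → ∞. Polynomial growth is O(e^{r^ε}) for every ε > 0 (since r^3/e^{r^ε} → 0), so ρ ≤ ε for all ε > 0, i.e. ρ = 0. Every nonconstant polynomial has order 0.
Therefore ρ = 0.

Order ρ = 0.


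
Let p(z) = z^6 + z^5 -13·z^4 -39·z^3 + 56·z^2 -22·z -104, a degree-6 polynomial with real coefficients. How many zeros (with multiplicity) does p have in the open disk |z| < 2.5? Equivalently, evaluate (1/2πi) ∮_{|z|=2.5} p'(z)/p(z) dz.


The zeros of p are: 4, -1, (-3 + 2i), (-3 - 2i), (1 + 1i), (1 - 1i).
Their magnitudes are: 4, 1, 3.606, 3.606, 1.414, 1.414.
Zeros with |z| < R = 2.5: -1, (1 + 1i), (1 - 1i).
Count = 3.
By the argument principle, (1/2πi) ∮_{|z|=R} p'(z)/p(z) dz equals exactly this count.

Number of zeros inside |z| < 2.5: 3.


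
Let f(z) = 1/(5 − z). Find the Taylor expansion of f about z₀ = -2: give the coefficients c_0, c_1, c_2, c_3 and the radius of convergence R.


Let w = z − z₀, so z = z₀ + w.
Then 5 − z = 5 − (z₀ + w) = (5 − z₀) − w = 7 − w.
f(z) = 1/(7 − w) = (1/(7)) · 1/(1 − w/(7)) = Σ_{n≥0} w^n / (7)^(n+1).
So c_n = 1/(7)^(n+1):
  c_0 = 1/(7)^1 = 1/7.
  c_1 = 1/(7)^2 = 1/49.
  c_2 = 1/(7)^3 = 1/343.
  c_3 = 1/(7)^4 = 1/2401.
The series is valid for |w/d| < 1, i.e. |z − z₀| < |d|.
Radius of convergence: R = |5 − z₀| = |7| = 7 (distance from z₀ to the singularity z = 5).

c_0 = 1/7, c_1 = 1/49, c_2 = 1/343, c_3 = 1/2401; R = 7.


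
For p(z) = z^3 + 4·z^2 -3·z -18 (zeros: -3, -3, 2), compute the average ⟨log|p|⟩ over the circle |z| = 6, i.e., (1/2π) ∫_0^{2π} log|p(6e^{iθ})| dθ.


Zeros: -3, -3, 2; r = 6.
Inside |z| < r: -3, -3, 2. Outside (|z| ≥ r): ∅.
p(0) = -18, so log|p(0)| = log(18) = 2.8904.
Apply Jensen: I(r) = log|p(0)| + Σ_k log(r/|z_k|), summed over zeros inside |z| < r.
  log(r/|z_k|) for z_k = -3: log(6/3) = 0.6931
  log(r/|z_k|) for z_k = -3: log(6/3) = 0.6931
  log(r/|z_k|) for z_k = 2: log(6/2) = 1.0986
Sum over inside zeros: 2.4849.
I(r) = log|p(0)| + (inside sum) = 2.8904 + 2.4849 = 5.3753.
Closed form (all zeros inside, monic): I(r) = n·log(r) = 3·log(6) = 5.3753. ✓

I(r) ≈ 5.3753.


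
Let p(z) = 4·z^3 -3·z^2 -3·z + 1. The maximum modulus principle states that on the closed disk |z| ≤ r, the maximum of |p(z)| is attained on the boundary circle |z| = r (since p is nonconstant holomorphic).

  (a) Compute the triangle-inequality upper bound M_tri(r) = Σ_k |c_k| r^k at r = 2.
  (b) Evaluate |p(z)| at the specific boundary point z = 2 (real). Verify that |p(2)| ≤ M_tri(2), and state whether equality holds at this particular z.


Coefficients: c_0 = 1, c_1 = -3, c_2 = -3, c_3 = 4. Radius r = 2.
Part (a). Triangle bound: M_tri(r) = Σ_k |c_k| r^k
  = |1|·2^0 + |-3|·2^1 + |-3|·2^2 + |4|·2^3
  = 1 + 6 + 12 + 32 = 51.
This bounds M(r) := max_{|z|=r} |p(z)| from above; equality holds iff all terms c_k z^k can be made to align in phase at a single z on |z|=r.
Part (b). At z = 2 (real, on the circle |z| = r):
  p(2) = (1)·2^0 + (-3)·2^1 + (-3)·2^2 + (4)·2^3 = 15.
  |p(2)| = 15.
Check: |p(2)| = 15 ≤ 51 = M_tri(2). ✓ Equality does not hold at z = 2 (the coefficients have mixed signs, so the terms do not all align in phase there).

M_tri(2) = 51; |p(2)| = 15; equality at z=2: no.


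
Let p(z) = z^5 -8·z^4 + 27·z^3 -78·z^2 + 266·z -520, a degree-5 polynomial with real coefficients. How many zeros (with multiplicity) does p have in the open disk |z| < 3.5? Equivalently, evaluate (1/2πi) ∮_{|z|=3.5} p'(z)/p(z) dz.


The zeros of p are: (3 + 2i), (3 - 2i), 4, (-1 + 3i), (-1 - 3i).
Their magnitudes are: 3.606, 3.606, 4, 3.162, 3.162.
Zeros with |z| < R = 3.5: (-1 + 3i), (-1 - 3i).
Count = 2.
By the argument principle, (1/2πi) ∮_{|z|=R} p'(z)/p(z) dz equals exactly this count.

Number of zeros inside |z| < 3.5: 2.


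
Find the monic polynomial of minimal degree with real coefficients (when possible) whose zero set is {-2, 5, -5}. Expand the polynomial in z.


The polynomial is p(z) = ∏_{α ∈ S} (z − α), where S = {-2, 5, -5}.
Expanding the product yields: p(z) = z^3 + 2·z^2 -25·z -50.
The resulting polynomial has degree 3 and real coefficients as required.

p(z) = z^3 + 2·z^2 -25·z -50.


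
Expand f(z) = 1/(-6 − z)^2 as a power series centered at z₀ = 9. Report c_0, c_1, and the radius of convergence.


Let w = z − z₀, so z = z₀ + w.
Then -6 − z = -6 − (z₀ + w) = (-6 − z₀) − w = -15 − w.
f(z) = 1/(-15 − w)^2 = (1/(-15)^2) · (1 − w/(-15))^{−2}.
By the binomial series (1−u)^{−2} = Σ_{n≥0} C(n+1, 1) u^n for |u|<1, with u = w/(-15):
  c_n = C(n+1, 1) / (-15)^(n+2).
  c_0 = 1/(-15)^2 = 1/225.
  c_1 = 2/(-15)^3 = -2/3375.
The series is valid for |w/d| < 1, i.e. |z − z₀| < |d|.
Radius of convergence: R = |-6 − z₀| = |-15| = 15 (distance from z₀ to the singularity z = -6).

c_0 = 1/225, c_1 = -2/3375; R = 15.


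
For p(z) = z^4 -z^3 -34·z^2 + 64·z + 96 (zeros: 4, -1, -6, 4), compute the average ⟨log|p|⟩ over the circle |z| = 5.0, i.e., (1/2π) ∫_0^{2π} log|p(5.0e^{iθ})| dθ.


Zeros: -6, -1, 4, 4; r = 5.0.
Inside |z| < r: -1, 4, 4. Outside (|z| ≥ r): -6.
p(0) = 96, so log|p(0)| = log(96) = 4.5643.
Apply Jensen: I(r) = log|p(0)| + Σ_k log(r/|z_k|), summed over zeros inside |z| < r.
  log(r/|z_k|) for z_k = 4: log(5.0/4) = 0.2231
  log(r/|z_k|) for z_k = -1: log(5.0/1) = 1.6094
  log(r/|z_k|) for z_k = 4: log(5.0/4) = 0.2231
  Outside zeros (-6) contribute nothing to the Jensen sum.
Sum over inside zeros: 2.0557.
I(r) = log|p(0)| + (inside sum) = 4.5643 + 2.0557 = 6.6201.
Note: since some zeros are outside |z| ≤ r, the simplified n·log(r) form does NOT apply — only the inside zeros contribute.

I(r) ≈ 6.6201.


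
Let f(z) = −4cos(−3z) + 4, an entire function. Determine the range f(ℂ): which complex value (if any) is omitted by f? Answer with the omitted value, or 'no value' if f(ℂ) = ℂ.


Little Picard bounds the complement of f(ℂ) to at most one point.
cos is entire and surjective onto ℂ: for every w ∈ ℂ, cos(ζ) = w has a solution ζ ∈ ℂ (e.g., via the complex inverse arccos). With ζ = −3z this gives z = ζ/(-3). Then -4·cos(−3z) takes every value in -4·ℂ = ℂ, and adding 4 is a bijection of ℂ. So f is surjective and omits no value. (Note: only on the real line is cos bounded by [−1, 1].)

Omitted value: no value.


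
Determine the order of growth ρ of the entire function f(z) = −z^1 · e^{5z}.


M(r) = max_{|z|=r} |-1|·|z|^1·|e^{5z}| = 1·r^1 · e^{5r^1} (the factors attain their maxima compatibly on |z|=r). Then log M(r) = log 1 + 1·log r + 5r^1, dominated by the last term, so log log M(r) ~ 1·log r. The polynomial factor -1z^1 contributes only a log r term and does not affect the order. ρ = 1.
Therefore ρ = 1.

Order ρ = 1.


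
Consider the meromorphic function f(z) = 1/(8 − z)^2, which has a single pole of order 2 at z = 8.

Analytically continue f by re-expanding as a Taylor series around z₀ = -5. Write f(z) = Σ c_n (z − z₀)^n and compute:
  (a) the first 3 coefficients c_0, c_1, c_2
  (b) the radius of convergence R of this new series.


Let w = z − z₀, so z = z₀ + w.
Then 8 − z = 8 − (z₀ + w) = (8 − z₀) − w = 13 − w.
f(z) = 1/(13 − w)^2 = (1/(13)^2) · (1 − w/(13))^{−2}.
By the binomial series (1−u)^{−2} = Σ_{n≥0} C(n+1, 1) u^n for |u|<1, with u = w/(13):
  c_n = C(n+1, 1) / (13)^(n+2).
  c_0 = 1/(13)^2 = 1/169.
  c_1 = 2/(13)^3 = 2/2197.
  c_2 = 3/(13)^4 = 3/28561.
The series is valid for |w/d| < 1, i.e. |z − z₀| < |d|.
Radius of convergence: R = |8 − z₀| = |13| = 13 (distance from z₀ to the singularity z = 8).

c_0 = 1/169, c_1 = 2/2197, c_2 = 3/28561; R = 13.


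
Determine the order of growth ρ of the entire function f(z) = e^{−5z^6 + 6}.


|e^{−5z^6 + 6}| = e^{Re(-5·z^6) + 6} ≤ e^{5|z|^6 + 6} = e^{5r^6 + 6} on |z| = r, so ρ ≤ 6. Choosing z on |z|=r so that -5·z^6 is real positive (always possible by picking arg z appropriately) gives |f(z)| = e^{5r^6 + 6}, matching the bound. The additive constant 6 does not affect log log M(r) ~ 6·log r. Hence ρ = 6.
Therefore ρ = 6.

Order ρ = 6.


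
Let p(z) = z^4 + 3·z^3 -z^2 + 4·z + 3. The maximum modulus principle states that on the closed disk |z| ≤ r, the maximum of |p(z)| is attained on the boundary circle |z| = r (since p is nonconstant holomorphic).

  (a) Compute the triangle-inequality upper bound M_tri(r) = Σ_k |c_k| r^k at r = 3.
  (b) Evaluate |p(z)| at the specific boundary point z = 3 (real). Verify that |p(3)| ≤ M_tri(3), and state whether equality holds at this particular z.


Coefficients: c_0 = 3, c_1 = 4, c_2 = -1, c_3 = 3, c_4 = 1. Radius r = 3.
Part (a). Triangle bound: M_tri(r) = Σ_k |c_k| r^k
  = |3|·3^0 + |4|·3^1 + |-1|·3^2 + |3|·3^3 + |1|·3^4
  = 3 + 12 + 9 + 81 + 81 = 186.
This bounds M(r) := max_{|z|=r} |p(z)| from above; equality holds iff all terms c_k z^k can be made to align in phase at a single z on |z|=r.
Part (b). At z = 3 (real, on the circle |z| = r):
  p(3) = (3)·3^0 + (4)·3^1 + (-1)·3^2 + (3)·3^3 + (1)·3^4 = 168.
  |p(3)| = 168.
Check: |p(3)| = 168 ≤ 186 = M_tri(3). ✓ Equality does not hold at z = 3 (the coefficients have mixed signs, so the terms do not all align in phase there).

M_tri(3) = 186; |p(3)| = 168; equality at z=3: no.


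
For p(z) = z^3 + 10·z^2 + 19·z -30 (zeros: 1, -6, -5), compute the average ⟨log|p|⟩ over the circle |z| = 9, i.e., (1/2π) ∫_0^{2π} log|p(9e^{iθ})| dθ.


Zeros: -6, -5, 1; r = 9.
Inside |z| < r: -6, -5, 1. Outside (|z| ≥ r): ∅.
p(0) = -30, so log|p(0)| = log(30) = 3.4012.
Apply Jensen: I(r) = log|p(0)| + Σ_k log(r/|z_k|), summed over zeros inside |z| < r.
  log(r/|z_k|) for z_k = 1: log(9/1) = 2.1972
  log(r/|z_k|) for z_k = -6: log(9/6) = 0.4055
  log(r/|z_k|) for z_k = -5: log(9/5) = 0.5878
Sum over inside zeros: 3.1905.
I(r) = log|p(0)| + (inside sum) = 3.4012 + 3.1905 = 6.5917.
Closed form (all zeros inside, monic): I(r) = n·log(r) = 3·log(9) = 6.5917. ✓

I(r) ≈ 6.5917.


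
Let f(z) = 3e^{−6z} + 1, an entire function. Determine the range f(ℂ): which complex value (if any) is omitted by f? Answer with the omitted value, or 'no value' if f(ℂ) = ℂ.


Little Picard bounds the complement of f(ℂ) to at most one point.
e^{−6z} is never zero on ℂ, so 3·e^{−6z} takes every value in ℂ ∖ {0}. Adding 1 shifts the range to ℂ ∖ {1}. Thus f omits exactly the value 1.

Omitted value: 1.


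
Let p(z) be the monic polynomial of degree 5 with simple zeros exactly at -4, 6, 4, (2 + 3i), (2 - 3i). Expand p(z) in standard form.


The polynomial is p(z) = ∏_{α ∈ S} (z − α), where S = {-4, 6, 4, (2 + 3i), (2 - 3i)}.
Expanding the product yields: p(z) = z^5 -10·z^4 + 21·z^3 + 82·z^2 -592·z + 1248.
Note conjugate pairs combine to real quadratics: (z − (2+3i))(z − (2−3i)) = z² − 4z + 13.
The resulting polynomial has degree 5 and real coefficients as required.

p(z) = z^5 -10·z^4 + 21·z^3 + 82·z^2 -592·z + 1248.


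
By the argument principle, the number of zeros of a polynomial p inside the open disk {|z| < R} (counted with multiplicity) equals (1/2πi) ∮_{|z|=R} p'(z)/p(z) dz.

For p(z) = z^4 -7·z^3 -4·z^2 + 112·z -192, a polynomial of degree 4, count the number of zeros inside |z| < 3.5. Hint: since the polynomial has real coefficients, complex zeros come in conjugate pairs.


The zeros of p are: 4, -4, 3, 4.
Their magnitudes are: 4, 4, 3, 4.
Zeros with |z| < R = 3.5: 3.
Count = 1.
By the argument principle, (1/2πi) ∮_{|z|=R} p'(z)/p(z) dz equals exactly this count.

Number of zeros inside |z| < 3.5: 1.


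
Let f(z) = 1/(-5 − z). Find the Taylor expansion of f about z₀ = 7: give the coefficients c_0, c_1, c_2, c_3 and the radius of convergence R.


Let w = z − z₀, so z = z₀ + w.
Then -5 − z = -5 − (z₀ + w) = (-5 − z₀) − w = -12 − w.
f(z) = 1/(-12 − w) = (1/(-12)) · 1/(1 − w/(-12)) = Σ_{n≥0} w^n / (-12)^(n+1).
So c_n = 1/(-12)^(n+1):
  c_0 = 1/(-12)^1 = -1/12.
  c_1 = 1/(-12)^2 = 1/144.
  c_2 = 1/(-12)^3 = -1/1728.
  c_3 = 1/(-12)^4 = 1/20736.
The series is valid for |w/d| < 1, i.e. |z − z₀| < |d|.
Radius of convergence: R = |-5 − z₀| = |-12| = 12 (distance from z₀ to the singularity z = -5).

c_0 = -1/12, c_1 = 1/144, c_2 = -1/1728, c_3 = 1/20736; R = 12.


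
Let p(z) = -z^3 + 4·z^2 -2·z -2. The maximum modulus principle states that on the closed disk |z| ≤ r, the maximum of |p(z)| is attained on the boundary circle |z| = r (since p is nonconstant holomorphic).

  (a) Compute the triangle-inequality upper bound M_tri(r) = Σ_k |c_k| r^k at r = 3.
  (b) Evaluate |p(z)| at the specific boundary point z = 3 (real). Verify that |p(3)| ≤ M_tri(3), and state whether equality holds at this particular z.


Coefficients: c_0 = -2, c_1 = -2, c_2 = 4, c_3 = -1. Radius r = 3.
Part (a). Triangle bound: M_tri(r) = Σ_k |c_k| r^k
  = |-2|·3^0 + |-2|·3^1 + |4|·3^2 + |-1|·3^3
  = 2 + 6 + 36 + 27 = 71.
This bounds M(r) := max_{|z|=r} |p(z)| from above; equality holds iff all terms c_k z^k can be made to align in phase at a single z on |z|=r.
Part (b). At z = 3 (real, on the circle |z| = r):
  p(3) = (-2)·3^0 + (-2)·3^1 + (4)·3^2 + (-1)·3^3 = 1.
  |p(3)| = 1.
Check: |p(3)| = 1 ≤ 71 = M_tri(3). ✓ Equality does not hold at z = 3 (the coefficients have mixed signs, so the terms do not all align in phase there).

M_tri(3) = 71; |p(3)| = 1; equality at z=3: no.


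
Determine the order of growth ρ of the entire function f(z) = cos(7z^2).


Write cos(w) = (e^{iw} ± e^{−iw})/(2 or 2i), so |cos(w)| ≤ e^{|w|}. With w = 7z^2, |w| ≤ 7r^2 + 0 on |z|=r, giving M(r) ≤ e^{7r^2 + 0} and ρ ≤ 2. For the lower bound, choose z on |z|=r with 7z^2 purely imaginary of modulus 7r^2; then |cos(7z^2)| grows like e^{7r^2}/2, so ρ ≥ 2. Hence ρ = 2.
Therefore ρ = 2.

Order ρ = 2.


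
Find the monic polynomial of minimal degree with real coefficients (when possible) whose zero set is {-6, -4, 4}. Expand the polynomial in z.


The polynomial is p(z) = ∏_{α ∈ S} (z − α), where S = {-6, -4, 4}.
Expanding the product yields: p(z) = z^3 + 6·z^2 -16·z -96.
The resulting polynomial has degree 3 and real coefficients as required.

p(z) = z^3 + 6·z^2 -16·z -96.


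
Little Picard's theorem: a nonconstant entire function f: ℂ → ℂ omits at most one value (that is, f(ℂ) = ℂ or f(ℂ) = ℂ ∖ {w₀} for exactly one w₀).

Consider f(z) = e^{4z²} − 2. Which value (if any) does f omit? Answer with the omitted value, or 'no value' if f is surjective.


Little Picard bounds the complement of f(ℂ) to at most one point.
The exponent g(z) = 4z² is a nonconstant polynomial, hence surjective onto ℂ. So e^{g(z)} takes every value in {e^w : w ∈ ℂ} = ℂ ∖ {0}. Adding -2 shifts the range to ℂ ∖ {-2}. f omits exactly -2.

Omitted value: -2.


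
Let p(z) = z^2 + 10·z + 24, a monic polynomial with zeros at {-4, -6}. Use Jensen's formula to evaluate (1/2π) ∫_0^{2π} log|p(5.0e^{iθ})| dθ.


Zeros: -6, -4; r = 5.0.
Inside |z| < r: -4. Outside (|z| ≥ r): -6.
p(0) = 24, so log|p(0)| = log(24) = 3.1781.
Apply Jensen: I(r) = log|p(0)| + Σ_k log(r/|z_k|), summed over zeros inside |z| < r.
  log(r/|z_k|) for z_k = -4: log(5.0/4) = 0.2231
  Outside zeros (-6) contribute nothing to the Jensen sum.
Sum over inside zeros: 0.2231.
I(r) = log|p(0)| + (inside sum) = 3.1781 + 0.2231 = 3.4012.
Note: since some zeros are outside |z| ≤ r, the simplified n·log(r) form does NOT apply — only the inside zeros contribute.

I(r) ≈ 3.4012.


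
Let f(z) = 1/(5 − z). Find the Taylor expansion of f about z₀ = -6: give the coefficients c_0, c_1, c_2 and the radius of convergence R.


Let w = z − z₀, so z = z₀ + w.
Then 5 − z = 5 − (z₀ + w) = (5 − z₀) − w = 11 − w.
f(z) = 1/(11 − w) = (1/(11)) · 1/(1 − w/(11)) = Σ_{n≥0} w^n / (11)^(n+1).
So c_n = 1/(11)^(n+1):
  c_0 = 1/(11)^1 = 1/11.
  c_1 = 1/(11)^2 = 1/121.
  c_2 = 1/(11)^3 = 1/1331.
The series is valid for |w/d| < 1, i.e. |z − z₀| < |d|.
Radius of convergence: R = |5 − z₀| = |11| = 11 (distance from z₀ to the singularity z = 5).

c_0 = 1/11, c_1 = 1/121, c_2 = 1/1331; R = 11.


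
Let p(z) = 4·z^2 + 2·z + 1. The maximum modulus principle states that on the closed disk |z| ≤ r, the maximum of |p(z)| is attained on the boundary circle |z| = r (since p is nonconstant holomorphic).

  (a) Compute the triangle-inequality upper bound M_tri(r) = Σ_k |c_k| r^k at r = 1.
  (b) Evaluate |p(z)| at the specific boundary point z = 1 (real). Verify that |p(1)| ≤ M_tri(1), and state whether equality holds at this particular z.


Coefficients: c_0 = 1, c_1 = 2, c_2 = 4. Radius r = 1.
Part (a). Triangle bound: M_tri(r) = Σ_k |c_k| r^k
  = |1|·1^0 + |2|·1^1 + |4|·1^2
  = 1 + 2 + 4 = 7.
This bounds M(r) := max_{|z|=r} |p(z)| from above; equality holds iff all terms c_k z^k can be made to align in phase at a single z on |z|=r.
Part (b). At z = 1 (real, on the circle |z| = r):
  p(1) = (1)·1^0 + (2)·1^1 + (4)·1^2 = 7.
  |p(1)| = 7.
Since all nonzero coefficients share the same sign, |p(1)| = 7 = M_tri(1); the triangle bound is attained at z = 1, so in fact M(r) = 7.

M_tri(1) = 7; |p(1)| = 7; equality at z=1: yes.


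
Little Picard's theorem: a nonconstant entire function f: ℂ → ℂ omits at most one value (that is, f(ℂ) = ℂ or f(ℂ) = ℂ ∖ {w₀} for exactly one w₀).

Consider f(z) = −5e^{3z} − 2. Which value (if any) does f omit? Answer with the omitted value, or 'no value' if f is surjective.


Little Picard bounds the complement of f(ℂ) to at most one point.
e^{3z} is never zero on ℂ, so -5·e^{3z} takes every value in ℂ ∖ {0}. Adding -2 shifts the range to ℂ ∖ {-2}. Thus f omits exactly the value -2.

Omitted value: -2.


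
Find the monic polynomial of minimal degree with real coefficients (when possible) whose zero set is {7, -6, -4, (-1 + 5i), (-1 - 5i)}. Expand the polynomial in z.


The polynomial is p(z) = ∏_{α ∈ S} (z − α), where S = {7, -6, -4, (-1 + 5i), (-1 - 5i)}.
Expanding the product yields: p(z) = z^5 + 5·z^4 -14·z^3 -182·z^2 -1532·z -4368.
Note conjugate pairs combine to real quadratics: (z − (-1+5i))(z − (-1−5i)) = z² + 2z + 26.
The resulting polynomial has degree 5 and real coefficients as required.

p(z) = z^5 + 5·z^4 -14·z^3 -182·z^2 -1532·z -4368.


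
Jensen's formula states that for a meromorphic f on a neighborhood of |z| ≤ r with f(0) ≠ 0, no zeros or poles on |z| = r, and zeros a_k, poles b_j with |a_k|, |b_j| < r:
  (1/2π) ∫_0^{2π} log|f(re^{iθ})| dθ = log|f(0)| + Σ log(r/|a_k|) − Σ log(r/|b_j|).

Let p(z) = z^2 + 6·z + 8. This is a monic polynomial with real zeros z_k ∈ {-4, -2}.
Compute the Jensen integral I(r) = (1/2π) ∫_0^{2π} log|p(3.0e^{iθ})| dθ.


Zeros: -4, -2; r = 3.0.
Inside |z| < r: -2. Outside (|z| ≥ r): -4.
p(0) = 8, so log|p(0)| = log(8) = 2.0794.
Apply Jensen: I(r) = log|p(0)| + Σ_k log(r/|z_k|), summed over zeros inside |z| < r.
  log(r/|z_k|) for z_k = -2: log(3.0/2) = 0.4055
  Outside zeros (-4) contribute nothing to the Jensen sum.
Sum over inside zeros: 0.4055.
I(r) = log|p(0)| + (inside sum) = 2.0794 + 0.4055 = 2.4849.
Note: since some zeros are outside |z| ≤ r, the simplified n·log(r) form does NOT apply — only the inside zeros contribute.

I(r) ≈ 2.4849.


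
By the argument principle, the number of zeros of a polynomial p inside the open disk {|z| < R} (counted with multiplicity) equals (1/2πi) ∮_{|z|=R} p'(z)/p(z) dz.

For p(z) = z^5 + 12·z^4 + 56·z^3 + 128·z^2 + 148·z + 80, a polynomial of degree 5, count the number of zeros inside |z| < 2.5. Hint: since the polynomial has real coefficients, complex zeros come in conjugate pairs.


The zeros of p are: (-3 + 1i), (-3 - 1i), (-1 + 1i), (-1 - 1i), -4.
Their magnitudes are: 3.162, 3.162, 1.414, 1.414, 4.
Zeros with |z| < R = 2.5: (-1 + 1i), (-1 - 1i).
Count = 2.
By the argument principle, (1/2πi) ∮_{|z|=R} p'(z)/p(z) dz equals exactly this count.

Number of zeros inside |z| < 2.5: 2.


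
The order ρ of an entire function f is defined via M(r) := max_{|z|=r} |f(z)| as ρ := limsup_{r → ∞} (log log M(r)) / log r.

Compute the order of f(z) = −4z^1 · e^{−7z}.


M(r) = max_{|z|=r} |-4|·|z|^1·|e^{−7z}| = 4·r^1 · e^{7r^1} (the factors attain their maxima compatibly on |z|=r). Then log M(r) = log 4 + 1·log r + 7r^1, dominated by the last term, so log log M(r) ~ 1·log r. The polynomial factor -4z^1 contributes only a log r term and does not affect the order. ρ = 1.
Therefore ρ = 1.

Order ρ = 1.


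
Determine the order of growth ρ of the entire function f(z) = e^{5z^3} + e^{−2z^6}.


Each summand is entire of order 3 and 6 respectively (as in the single-exponential case). The order of a sum is at most the max of the orders, so ρ ≤ 6. For the lower bound: on |z|=r choose arg z so that -2z^6 is real positive; then |e^{-2z^6}| = e^{2r^6} while |e^{5z^3}| ≤ e^{5r^3} = o(e^{2r^6}). So |f| ≥ e^{2r^6}(1 − o(1)) and ρ ≥ 6. Hence ρ = max(3, 6) = 6.
Therefore ρ = 6.

Order ρ = 6.


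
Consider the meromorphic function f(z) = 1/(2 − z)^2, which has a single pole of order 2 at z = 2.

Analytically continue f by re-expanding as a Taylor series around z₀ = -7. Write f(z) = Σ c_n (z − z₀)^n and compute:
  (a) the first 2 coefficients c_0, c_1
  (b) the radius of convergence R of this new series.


Let w = z − z₀, so z = z₀ + w.
Then 2 − z = 2 − (z₀ + w) = (2 − z₀) − w = 9 − w.
f(z) = 1/(9 − w)^2 = (1/(9)^2) · (1 − w/(9))^{−2}.
By the binomial series (1−u)^{−2} = Σ_{n≥0} C(n+1, 1) u^n for |u|<1, with u = w/(9):
  c_n = C(n+1, 1) / (9)^(n+2).
  c_0 = 1/(9)^2 = 1/81.
  c_1 = 2/(9)^3 = 2/729.
The series is valid for |w/d| < 1, i.e. |z − z₀| < |d|.
Radius of convergence: R = |2 − z₀| = |9| = 9 (distance from z₀ to the singularity z = 2).

c_0 = 1/81, c_1 = 2/729; R = 9.


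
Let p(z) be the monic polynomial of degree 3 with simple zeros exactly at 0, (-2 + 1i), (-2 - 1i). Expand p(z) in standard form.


The polynomial is p(z) = ∏_{α ∈ S} (z − α), where S = {0, (-2 + 1i), (-2 - 1i)}.
Expanding the product yields: p(z) = z^3 + 4·z^2 + 5·z.
Note conjugate pairs combine to real quadratics: (z − (-2+1i))(z − (-2−1i)) = z² + 4z + 5.
The resulting polynomial has degree 3 and real coefficients as required.

p(z) = z^3 + 4·z^2 + 5·z.


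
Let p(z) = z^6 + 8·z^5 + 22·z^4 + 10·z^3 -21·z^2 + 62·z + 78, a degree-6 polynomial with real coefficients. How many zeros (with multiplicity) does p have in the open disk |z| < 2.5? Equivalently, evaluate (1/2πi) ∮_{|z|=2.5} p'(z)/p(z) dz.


The zeros of p are: -1, (1 + 1i), (1 - 1i), -3, (-3 + 2i), (-3 - 2i).
Their magnitudes are: 1, 1.414, 1.414, 3, 3.606, 3.606.
Zeros with |z| < R = 2.5: -1, (1 + 1i), (1 - 1i).
Count = 3.
By the argument principle, (1/2πi) ∮_{|z|=R} p'(z)/p(z) dz equals exactly this count.

Number of zeros inside |z| < 2.5: 3.


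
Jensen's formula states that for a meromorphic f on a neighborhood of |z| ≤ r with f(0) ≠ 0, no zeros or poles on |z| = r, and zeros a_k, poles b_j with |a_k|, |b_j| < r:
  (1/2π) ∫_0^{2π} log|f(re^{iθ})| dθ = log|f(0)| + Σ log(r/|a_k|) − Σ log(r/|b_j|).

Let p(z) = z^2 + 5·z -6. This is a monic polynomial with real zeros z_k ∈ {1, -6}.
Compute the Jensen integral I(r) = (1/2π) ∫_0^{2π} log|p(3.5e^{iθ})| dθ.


Zeros: -6, 1; r = 3.5.
Inside |z| < r: 1. Outside (|z| ≥ r): -6.
p(0) = -6, so log|p(0)| = log(6) = 1.7918.
Apply Jensen: I(r) = log|p(0)| + Σ_k log(r/|z_k|), summed over zeros inside |z| < r.
  log(r/|z_k|) for z_k = 1: log(3.5/1) = 1.2528
  Outside zeros (-6) contribute nothing to the Jensen sum.
Sum over inside zeros: 1.2528.
I(r) = log|p(0)| + (inside sum) = 1.7918 + 1.2528 = 3.0445.
Note: since some zeros are outside |z| ≤ r, the simplified n·log(r) form does NOT apply — only the inside zeros contribute.

I(r) ≈ 3.0445.


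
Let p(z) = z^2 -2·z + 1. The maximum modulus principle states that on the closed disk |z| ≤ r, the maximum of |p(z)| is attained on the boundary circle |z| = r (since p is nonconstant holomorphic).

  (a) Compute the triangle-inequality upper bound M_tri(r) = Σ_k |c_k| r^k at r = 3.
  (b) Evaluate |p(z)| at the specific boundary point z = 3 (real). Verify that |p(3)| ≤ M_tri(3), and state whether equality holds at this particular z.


Coefficients: c_0 = 1, c_1 = -2, c_2 = 1. Radius r = 3.
Part (a). Triangle bound: M_tri(r) = Σ_k |c_k| r^k
  = |1|·3^0 + |-2|·3^1 + |1|·3^2
  = 1 + 6 + 9 = 16.
This bounds M(r) := max_{|z|=r} |p(z)| from above; equality holds iff all terms c_k z^k can be made to align in phase at a single z on |z|=r.
Part (b). At z = 3 (real, on the circle |z| = r):
  p(3) = (1)·3^0 + (-2)·3^1 + (1)·3^2 = 4.
  |p(3)| = 4.
Check: |p(3)| = 4 ≤ 16 = M_tri(3). ✓ Equality does not hold at z = 3 (the coefficients have mixed signs, so the terms do not all align in phase there).

M_tri(3) = 16; |p(3)| = 4; equality at z=3: no.


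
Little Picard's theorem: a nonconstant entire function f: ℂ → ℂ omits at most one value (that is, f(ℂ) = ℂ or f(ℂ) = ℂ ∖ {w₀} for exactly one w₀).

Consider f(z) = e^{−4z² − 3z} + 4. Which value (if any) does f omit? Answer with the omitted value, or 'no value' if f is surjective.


Little Picard bounds the complement of f(ℂ) to at most one point.
The exponent g(z) = −4z² − 3z is a nonconstant polynomial, hence surjective onto ℂ. So e^{g(z)} takes every value in {e^w : w ∈ ℂ} = ℂ ∖ {0}. Adding 4 shifts the range to ℂ ∖ {4}. f omits exactly 4.

Omitted value: 4.


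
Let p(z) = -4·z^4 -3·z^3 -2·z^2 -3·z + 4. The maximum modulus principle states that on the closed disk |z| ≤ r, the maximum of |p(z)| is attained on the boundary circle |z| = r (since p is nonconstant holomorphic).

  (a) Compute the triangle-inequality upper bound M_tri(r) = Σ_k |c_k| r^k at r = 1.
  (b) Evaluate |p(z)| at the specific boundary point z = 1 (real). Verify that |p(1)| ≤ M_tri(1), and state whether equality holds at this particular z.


Coefficients: c_0 = 4, c_1 = -3, c_2 = -2, c_3 = -3, c_4 = -4. Radius r = 1.
Part (a). Triangle bound: M_tri(r) = Σ_k |c_k| r^k
  = |4|·1^0 + |-3|·1^1 + |-2|·1^2 + |-3|·1^3 + |-4|·1^4
  = 4 + 3 + 2 + 3 + 4 = 16.
This bounds M(r) := max_{|z|=r} |p(z)| from above; equality holds iff all terms c_k z^k can be made to align in phase at a single z on |z|=r.
Part (b). At z = 1 (real, on the circle |z| = r):
  p(1) = (4)·1^0 + (-3)·1^1 + (-2)·1^2 + (-3)·1^3 + (-4)·1^4 = -8.
  |p(1)| = 8.
Check: |p(1)| = 8 ≤ 16 = M_tri(1). ✓ Equality does not hold at z = 1 (the coefficients have mixed signs, so the terms do not all align in phase there).

M_tri(1) = 16; |p(1)| = 8; equality at z=1: no.


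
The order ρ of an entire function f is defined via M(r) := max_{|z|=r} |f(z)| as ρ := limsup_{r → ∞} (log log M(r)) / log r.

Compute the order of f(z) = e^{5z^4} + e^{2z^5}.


Each summand is entire of order 4 and 5 respectively (as in the single-exponential case). The order of a sum is at most the max of the orders, so ρ ≤ 5. For the lower bound: on |z|=r choose arg z so that 2z^5 is real positive; then |e^{2z^5}| = e^{2r^5} while |e^{5z^4}| ≤ e^{5r^4} = o(e^{2r^5}). So |f| ≥ e^{2r^5}(1 − o(1)) and ρ ≥ 5. Hence ρ = max(4, 5) = 5.
Therefore ρ = 5.

Order ρ = 5.


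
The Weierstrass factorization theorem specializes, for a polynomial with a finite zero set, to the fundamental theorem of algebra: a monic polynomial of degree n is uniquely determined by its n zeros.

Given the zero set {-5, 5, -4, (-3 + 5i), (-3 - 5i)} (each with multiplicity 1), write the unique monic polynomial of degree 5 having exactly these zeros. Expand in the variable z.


The polynomial is p(z) = ∏_{α ∈ S} (z − α), where S = {-5, 5, -4, (-3 + 5i), (-3 - 5i)}.
Expanding the product yields: p(z) = z^5 + 10·z^4 + 33·z^3 -114·z^2 -1450·z -3400.
Note conjugate pairs combine to real quadratics: (z − (-3+5i))(z − (-3−5i)) = z² + 6z + 34.
The resulting polynomial has degree 5 and real coefficients as required.

p(z) = z^5 + 10·z^4 + 33·z^3 -114·z^2 -1450·z -3400.


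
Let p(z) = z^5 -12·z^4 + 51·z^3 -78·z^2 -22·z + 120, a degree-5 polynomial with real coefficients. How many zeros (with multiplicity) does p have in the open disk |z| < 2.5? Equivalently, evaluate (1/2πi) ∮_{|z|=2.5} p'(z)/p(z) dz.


The zeros of p are: -1, 3, (3 + 1i), (3 - 1i), 4.
Their magnitudes are: 1, 3, 3.162, 3.162, 4.
Zeros with |z| < R = 2.5: -1.
Count = 1.
By the argument principle, (1/2πi) ∮_{|z|=R} p'(z)/p(z) dz equals exactly this count.

Number of zeros inside |z| < 2.5: 1.


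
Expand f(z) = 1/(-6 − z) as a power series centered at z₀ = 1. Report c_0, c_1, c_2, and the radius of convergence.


Let w = z − z₀, so z = z₀ + w.
Then -6 − z = -6 − (z₀ + w) = (-6 − z₀) − w = -7 − w.
f(z) = 1/(-7 − w) = (1/(-7)) · 1/(1 − w/(-7)) = Σ_{n≥0} w^n / (-7)^(n+1).
So c_n = 1/(-7)^(n+1):
  c_0 = 1/(-7)^1 = -1/7.
  c_1 = 1/(-7)^2 = 1/49.
  c_2 = 1/(-7)^3 = -1/343.
The series is valid for |w/d| < 1, i.e. |z − z₀| < |d|.
Radius of convergence: R = |-6 − z₀| = |-7| = 7 (distance from z₀ to the singularity z = -6).

c_0 = -1/7, c_1 = 1/49, c_2 = -1/343; R = 7.


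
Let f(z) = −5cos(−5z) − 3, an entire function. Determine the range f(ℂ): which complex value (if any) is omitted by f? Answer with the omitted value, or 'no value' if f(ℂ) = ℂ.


Little Picard bounds the complement of f(ℂ) to at most one point.
cos is entire and surjective onto ℂ: for every w ∈ ℂ, cos(ζ) = w has a solution ζ ∈ ℂ (e.g., via the complex inverse arccos). With ζ = −5z this gives z = ζ/(-5). Then -5·cos(−5z) takes every value in -5·ℂ = ℂ, and adding -3 is a bijection of ℂ. So f is surjective and omits no value. (Note: only on the real line is cos bounded by [−1, 1].)

Omitted value: no value.
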